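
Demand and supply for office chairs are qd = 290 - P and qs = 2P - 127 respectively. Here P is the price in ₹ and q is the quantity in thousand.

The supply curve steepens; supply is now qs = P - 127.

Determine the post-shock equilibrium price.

208.5

Before the shock: 290 - P = 2P - 127 ⇒ 417 = 3P ⇒ P = 139, q = 151.
The shock moves the curves to qd = 290 - P and qs = P - 127.
New equilibrium: 290 - P = P - 127 ⇒ 417 = 2P ⇒ P = 208.5, q = 81.5.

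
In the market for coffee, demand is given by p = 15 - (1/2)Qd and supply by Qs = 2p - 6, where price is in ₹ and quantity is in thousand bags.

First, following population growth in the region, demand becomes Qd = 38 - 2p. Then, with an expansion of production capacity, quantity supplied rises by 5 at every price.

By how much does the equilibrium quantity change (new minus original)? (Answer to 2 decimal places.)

Original equilibrium: 30 - 2p = 2p - 6 gives 36 = 4p, so p = 9 and Q = 12.
With the change applied: demand Qd = 38 - 2p, supply Qs = 2p - 1.
Clearing the new market: 38 - 2p = 2p - 1, so p = 9.75 and Q = 18.5.
ΔQ = 18.5 − 12 = +6.50.

+6.50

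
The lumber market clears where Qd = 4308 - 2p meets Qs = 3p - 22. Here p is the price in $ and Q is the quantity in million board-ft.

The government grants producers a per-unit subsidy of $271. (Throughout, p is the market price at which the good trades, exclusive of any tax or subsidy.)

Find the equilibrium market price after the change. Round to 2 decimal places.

Before the shock: 4308 - 2p = 3p - 22 ⇒ 4330 = 5p ⇒ p = 866, Q = 2576.
Since sellers receive the price plus the subsidy, the effective supply curve becomes Qs = 3p + 791.
Setting them equal: 4308 - 2p = 3p + 791 → 3517 = 5p, so p = 703.4 and Q = 2901.2.

703.40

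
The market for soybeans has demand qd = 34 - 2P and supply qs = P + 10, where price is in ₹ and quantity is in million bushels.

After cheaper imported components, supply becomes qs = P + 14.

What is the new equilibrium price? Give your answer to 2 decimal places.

6.67

Initially, 34 - 2P = P + 10, so 24 = 3P and P = 8, q = 18.
The shock moves the curves to qd = 34 - 2P and qs = P + 14.
Equate the new curves: 34 - 2P = P + 14, giving 20 = 3P, P = 20/3 ≈ 6.6667, q = 62/3 ≈ 20.6667.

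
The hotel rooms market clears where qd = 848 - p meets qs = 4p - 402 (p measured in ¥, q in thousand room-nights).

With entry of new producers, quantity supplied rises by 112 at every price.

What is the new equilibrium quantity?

Original equilibrium: 848 - p = 4p - 402 gives 1250 = 5p, so p = 250 and q = 598.
With the change applied: demand qd = 848 - p, supply qs = 4p - 290.
Setting them equal: 848 - p = 4p - 290 → 1138 = 5p, so p = 227.6 and q = 620.4.

620.4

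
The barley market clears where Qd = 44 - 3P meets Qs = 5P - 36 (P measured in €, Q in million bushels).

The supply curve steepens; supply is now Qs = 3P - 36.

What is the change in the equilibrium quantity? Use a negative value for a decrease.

Initially, 44 - 3P = 5P - 36, so 80 = 8P and P = 10, Q = 14.
With the change applied: demand Qd = 44 - 3P, supply Qs = 3P - 36.
Clearing the new market: 44 - 3P = 3P - 36, so P = 40/3 ≈ 13.3333 and Q = 4.
ΔQ = 4 − 14 = -10.

-10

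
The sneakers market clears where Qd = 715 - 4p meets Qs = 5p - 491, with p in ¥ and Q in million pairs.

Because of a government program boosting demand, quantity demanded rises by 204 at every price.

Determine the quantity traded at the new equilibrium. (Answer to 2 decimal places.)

Original equilibrium: 715 - 4p = 5p - 491 gives 1206 = 9p, so p = 134 and Q = 179.
The shock moves the curves to Qd = 919 - 4p and Qs = 5p - 491.
New equilibrium: 919 - 4p = 5p - 491 ⇒ 1410 = 9p ⇒ p = 470/3 ≈ 156.6667, Q = 877/3 ≈ 292.3333.

292.33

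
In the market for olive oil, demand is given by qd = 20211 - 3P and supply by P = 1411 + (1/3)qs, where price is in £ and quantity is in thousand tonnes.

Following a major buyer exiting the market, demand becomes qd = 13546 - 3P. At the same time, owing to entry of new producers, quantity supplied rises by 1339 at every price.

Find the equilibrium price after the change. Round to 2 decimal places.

Before the shock: 20211 - 3P = 3P - 4233 ⇒ 24444 = 6P ⇒ P = 4074, q = 7989.
With the change applied: demand qd = 13546 - 3P, supply qs = 3P - 2894.
New equilibrium: 13546 - 3P = 3P - 2894 ⇒ 16440 = 6P ⇒ P = 2740, q = 5326.

2740.00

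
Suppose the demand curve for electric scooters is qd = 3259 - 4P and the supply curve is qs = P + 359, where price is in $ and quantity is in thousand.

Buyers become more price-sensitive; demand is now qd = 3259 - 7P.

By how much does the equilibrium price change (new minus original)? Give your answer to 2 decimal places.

-217.50

Original equilibrium: 3259 - 4P = P + 359 gives 2900 = 5P, so P = 580 and q = 939.
After the shift, demand is qd = 3259 - 7P and supply is qs = P + 359.
Equate the new curves: 3259 - 7P = P + 359, giving 2900 = 8P, P = 362.5, q = 721.5.
ΔP = 362.5 − 580 = -217.50.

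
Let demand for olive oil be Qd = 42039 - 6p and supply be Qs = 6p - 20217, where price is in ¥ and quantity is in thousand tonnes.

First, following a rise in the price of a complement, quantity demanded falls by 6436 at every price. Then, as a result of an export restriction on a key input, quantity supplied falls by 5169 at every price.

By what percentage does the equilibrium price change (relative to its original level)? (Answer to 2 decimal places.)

-2.04

Before the shock: 42039 - 6p = 6p - 20217 ⇒ 62256 = 12p ⇒ p = 5188, Q = 10911.
After the shift, demand is Qd = 35603 - 6p and supply is Qs = 6p - 25386.
New equilibrium: 35603 - 6p = 6p - 25386 ⇒ 60989 = 12p ⇒ p = 60989/12 ≈ 5082.4167, Q = 5108.5.
%Δp = (5082.4167 − 5188) / 5188 × 100 = -2.04%.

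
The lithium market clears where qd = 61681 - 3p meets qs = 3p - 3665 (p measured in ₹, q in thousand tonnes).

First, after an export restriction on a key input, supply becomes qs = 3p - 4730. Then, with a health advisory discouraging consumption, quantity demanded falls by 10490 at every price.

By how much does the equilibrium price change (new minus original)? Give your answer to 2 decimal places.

-1570.83

Original equilibrium: 61681 - 3p = 3p - 3665 gives 65346 = 6p, so p = 10891 and q = 29008.
The new curves are qd = 51191 - 3p (demand) and qs = 3p - 4730 (supply).
New equilibrium: 51191 - 3p = 3p - 4730 ⇒ 55921 = 6p ⇒ p = 55921/6 ≈ 9320.1667, q = 23230.5.
Δp = 9320.1667 − 10891 = -1570.83.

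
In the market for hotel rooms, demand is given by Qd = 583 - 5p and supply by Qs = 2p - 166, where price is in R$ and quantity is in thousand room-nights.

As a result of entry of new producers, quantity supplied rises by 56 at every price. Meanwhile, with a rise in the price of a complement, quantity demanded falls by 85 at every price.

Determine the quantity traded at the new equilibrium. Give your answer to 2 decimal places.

63.71

Before the shock: 583 - 5p = 2p - 166 ⇒ 749 = 7p ⇒ p = 107, Q = 48.
With the change applied: demand Qd = 498 - 5p, supply Qs = 2p - 110.
Clearing the new market: 498 - 5p = 2p - 110, so p = 608/7 ≈ 86.8571 and Q = 446/7 ≈ 63.7143.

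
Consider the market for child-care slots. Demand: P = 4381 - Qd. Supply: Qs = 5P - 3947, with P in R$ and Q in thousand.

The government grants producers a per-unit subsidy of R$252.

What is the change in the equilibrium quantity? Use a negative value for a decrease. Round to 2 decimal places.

+210.00

Original equilibrium: 4381 - P = 5P - 3947 gives 8328 = 6P, so P = 1388 and Q = 2993.
Since sellers receive the price plus the subsidy, the effective supply curve becomes Qs = 5P - 2687.
Setting them equal: 4381 - P = 5P - 2687 → 7068 = 6P, so P = 1178 and Q = 3203.
ΔQ = 3203 − 2993 = +210.00.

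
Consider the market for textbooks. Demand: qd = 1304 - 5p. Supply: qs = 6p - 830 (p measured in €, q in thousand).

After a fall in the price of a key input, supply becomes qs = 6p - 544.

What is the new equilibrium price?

168

Solve the original market: 1304 - 5p = 6p - 830, hence p = 194 and q = 334.
The new curves are qd = 1304 - 5p (demand) and qs = 6p - 544 (supply).
Equate the new curves: 1304 - 5p = 6p - 544, giving 1848 = 11p, p = 168, q = 464.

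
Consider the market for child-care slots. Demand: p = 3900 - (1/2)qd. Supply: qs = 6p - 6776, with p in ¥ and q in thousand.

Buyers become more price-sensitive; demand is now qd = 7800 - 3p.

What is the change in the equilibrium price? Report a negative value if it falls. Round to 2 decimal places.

-202.44

Initially, 7800 - 2p = 6p - 6776, so 14576 = 8p and p = 1822, q = 4156.
After the shift, demand is qd = 7800 - 3p and supply is qs = 6p - 6776.
Equate the new curves: 7800 - 3p = 6p - 6776, giving 14576 = 9p, p = 14576/9 ≈ 1619.5556, q = 8824/3 ≈ 2941.3333.
Δp = 1619.5556 − 1822 = -202.44.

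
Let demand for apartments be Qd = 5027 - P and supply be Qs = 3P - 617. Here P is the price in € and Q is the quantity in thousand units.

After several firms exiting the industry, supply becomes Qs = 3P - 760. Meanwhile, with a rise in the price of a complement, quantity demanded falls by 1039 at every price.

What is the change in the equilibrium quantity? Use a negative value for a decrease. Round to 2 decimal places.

-815.00

Solve the original market: 5027 - P = 3P - 617, hence P = 1411 and Q = 3616.
The new curves are Qd = 3988 - P (demand) and Qs = 3P - 760 (supply).
New equilibrium: 3988 - P = 3P - 760 ⇒ 4748 = 4P ⇒ P = 1187, Q = 2801.
ΔQ = 2801 − 3616 = -815.00.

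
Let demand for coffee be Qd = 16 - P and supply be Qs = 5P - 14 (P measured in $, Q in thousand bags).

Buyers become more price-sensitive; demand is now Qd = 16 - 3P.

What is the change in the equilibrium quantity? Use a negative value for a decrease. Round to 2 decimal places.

-6.25

Initially, 16 - P = 5P - 14, so 30 = 6P and P = 5, Q = 11.
The new curves are Qd = 16 - 3P (demand) and Qs = 5P - 14 (supply).
Clearing the new market: 16 - 3P = 5P - 14, so P = 3.75 and Q = 4.75.
ΔQ = 4.75 − 11 = -6.25.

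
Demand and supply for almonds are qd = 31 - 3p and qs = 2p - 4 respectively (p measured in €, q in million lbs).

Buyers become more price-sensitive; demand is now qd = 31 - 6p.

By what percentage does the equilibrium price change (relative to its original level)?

-37.5

Initially, 31 - 3p = 2p - 4, so 35 = 5p and p = 7, q = 10.
The new curves are qd = 31 - 6p (demand) and qs = 2p - 4 (supply).
Clearing the new market: 31 - 6p = 2p - 4, so p = 4.375 and q = 4.75.
%Δp = (4.375 − 7) / 7 × 100 = -37.5%.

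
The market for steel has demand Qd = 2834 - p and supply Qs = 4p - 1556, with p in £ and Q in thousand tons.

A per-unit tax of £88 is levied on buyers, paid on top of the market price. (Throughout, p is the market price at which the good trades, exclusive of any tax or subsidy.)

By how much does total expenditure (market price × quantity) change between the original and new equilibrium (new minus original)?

Before the shock: 2834 - p = 4p - 1556 ⇒ 4390 = 5p ⇒ p = 878, Q = 1956.
Since buyers pay the price plus the tax, the effective demand curve becomes Qd = 2746 - p.
Clearing the new market: 2746 - p = 4p - 1556, so p = 860.4 and Q = 1885.6.
Expenditure moves from 878×1956 = 1717368 to 860.4×1885.6 = 1622370.24; change = -94997.76.

-94997.76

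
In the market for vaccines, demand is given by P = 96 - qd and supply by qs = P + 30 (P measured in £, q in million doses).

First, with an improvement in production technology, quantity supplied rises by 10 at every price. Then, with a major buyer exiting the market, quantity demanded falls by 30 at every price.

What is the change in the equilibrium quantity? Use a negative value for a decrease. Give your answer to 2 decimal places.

Before the shock: 96 - P = P + 30 ⇒ 66 = 2P ⇒ P = 33, q = 63.
The shock moves the curves to qd = 66 - P and qs = P + 40.
Setting them equal: 66 - P = P + 40 → 26 = 2P, so P = 13 and q = 53.
Δq = 53 − 63 = -10.00.

-10.00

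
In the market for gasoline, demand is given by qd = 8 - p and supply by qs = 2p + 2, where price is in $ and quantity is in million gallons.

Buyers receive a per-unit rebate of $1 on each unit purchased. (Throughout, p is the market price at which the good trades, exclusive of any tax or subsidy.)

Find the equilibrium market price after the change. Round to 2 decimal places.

Initially, 8 - p = 2p + 2, so 6 = 3p and p = 2, q = 6.
Since buyers' out-of-pocket price is the market price minus the rebate, the effective demand curve becomes qd = 9 - p.
Setting them equal: 9 - p = 2p + 2 → 7 = 3p, so p = 7/3 ≈ 2.3333 and q = 20/3 ≈ 6.6667.

2.33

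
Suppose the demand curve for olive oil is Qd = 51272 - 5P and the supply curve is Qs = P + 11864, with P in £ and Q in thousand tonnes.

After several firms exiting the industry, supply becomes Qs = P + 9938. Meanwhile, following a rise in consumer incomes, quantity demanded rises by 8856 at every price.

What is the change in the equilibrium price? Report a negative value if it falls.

Solve the original market: 51272 - 5P = P + 11864, hence P = 6568 and Q = 18432.
The shock moves the curves to Qd = 60128 - 5P and Qs = P + 9938.
New equilibrium: 60128 - 5P = P + 9938 ⇒ 50190 = 6P ⇒ P = 8365, Q = 18303.
ΔP = 8365 − 6568 = +1797.

+1797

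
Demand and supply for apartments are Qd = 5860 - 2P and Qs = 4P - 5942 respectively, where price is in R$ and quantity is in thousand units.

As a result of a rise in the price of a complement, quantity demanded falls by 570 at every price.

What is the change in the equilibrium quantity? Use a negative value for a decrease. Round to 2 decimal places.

-380.00

Original equilibrium: 5860 - 2P = 4P - 5942 gives 11802 = 6P, so P = 1967 and Q = 1926.
The new curves are Qd = 5290 - 2P (demand) and Qs = 4P - 5942 (supply).
Clearing the new market: 5290 - 2P = 4P - 5942, so P = 1872 and Q = 1546.
ΔQ = 1546 − 1926 = -380.00.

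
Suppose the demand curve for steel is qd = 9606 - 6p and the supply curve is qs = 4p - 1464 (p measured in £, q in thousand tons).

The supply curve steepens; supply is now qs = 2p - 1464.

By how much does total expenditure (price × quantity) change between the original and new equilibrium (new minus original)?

Solve the original market: 9606 - 6p = 4p - 1464, hence p = 1107 and q = 2964.
The shock moves the curves to qd = 9606 - 6p and qs = 2p - 1464.
New equilibrium: 9606 - 6p = 2p - 1464 ⇒ 11070 = 8p ⇒ p = 1383.75, q = 1303.5.
Expenditure moves from 1107×2964 = 3281148 to 1383.75×1303.5 = 1803718.125; change = -1477429.875.

-1477429.875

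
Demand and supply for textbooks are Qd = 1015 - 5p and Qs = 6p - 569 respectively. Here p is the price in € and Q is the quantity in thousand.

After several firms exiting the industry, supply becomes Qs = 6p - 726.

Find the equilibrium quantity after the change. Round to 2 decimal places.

223.64

Initially, 1015 - 5p = 6p - 569, so 1584 = 11p and p = 144, Q = 295.
With the change applied: demand Qd = 1015 - 5p, supply Qs = 6p - 726.
Equate the new curves: 1015 - 5p = 6p - 726, giving 1741 = 11p, p = 1741/11 ≈ 158.2727, Q = 2460/11 ≈ 223.6364.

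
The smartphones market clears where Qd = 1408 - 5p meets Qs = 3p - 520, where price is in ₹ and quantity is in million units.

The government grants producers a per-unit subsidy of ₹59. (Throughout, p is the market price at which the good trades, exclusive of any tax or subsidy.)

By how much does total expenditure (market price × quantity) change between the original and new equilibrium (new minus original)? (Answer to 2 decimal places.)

+19721.67

Solve the original market: 1408 - 5p = 3p - 520, hence p = 241 and Q = 203.
Since sellers receive the price plus the subsidy, the effective supply curve becomes Qs = 3p - 343.
Equate the new curves: 1408 - 5p = 3p - 343, giving 1751 = 8p, p = 218.875, Q = 313.625.
Expenditure moves from 241×203 = 48923 to 218.875×313.625 = 68644.671875; change = +19721.67.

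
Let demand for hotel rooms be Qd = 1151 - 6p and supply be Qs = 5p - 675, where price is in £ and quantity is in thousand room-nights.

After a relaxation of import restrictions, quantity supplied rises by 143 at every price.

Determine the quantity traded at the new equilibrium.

Solve the original market: 1151 - 6p = 5p - 675, hence p = 166 and Q = 155.
The shock moves the curves to Qd = 1151 - 6p and Qs = 5p - 532.
New equilibrium: 1151 - 6p = 5p - 532 ⇒ 1683 = 11p ⇒ p = 153, Q = 233.

233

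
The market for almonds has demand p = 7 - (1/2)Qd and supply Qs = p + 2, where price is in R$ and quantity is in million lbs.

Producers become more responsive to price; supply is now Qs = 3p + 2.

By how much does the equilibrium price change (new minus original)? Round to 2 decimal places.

-1.60

Initially, 14 - 2p = p + 2, so 12 = 3p and p = 4, Q = 6.
With the change applied: demand Qd = 14 - 2p, supply Qs = 3p + 2.
Clearing the new market: 14 - 2p = 3p + 2, so p = 2.4 and Q = 9.2.
Δp = 2.4 − 4 = -1.60.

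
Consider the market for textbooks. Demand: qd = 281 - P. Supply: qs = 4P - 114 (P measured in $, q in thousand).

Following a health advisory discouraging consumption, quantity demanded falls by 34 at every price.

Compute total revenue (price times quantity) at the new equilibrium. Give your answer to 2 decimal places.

Initially, 281 - P = 4P - 114, so 395 = 5P and P = 79, q = 202.
The new curves are qd = 247 - P (demand) and qs = 4P - 114 (supply).
Setting them equal: 247 - P = 4P - 114 → 361 = 5P, so P = 72.2 and q = 174.8.
New expenditure = 72.2 × 174.8 = 12620.56.

12620.56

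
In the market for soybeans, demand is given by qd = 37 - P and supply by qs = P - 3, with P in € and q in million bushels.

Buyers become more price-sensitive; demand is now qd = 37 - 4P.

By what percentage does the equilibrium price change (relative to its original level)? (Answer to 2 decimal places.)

-60.00

Initially, 37 - P = P - 3, so 40 = 2P and P = 20, q = 17.
The shock moves the curves to qd = 37 - 4P and qs = P - 3.
Setting them equal: 37 - 4P = P - 3 → 40 = 5P, so P = 8 and q = 5.
%ΔP = (8 − 20) / 20 × 100 = -60.00%.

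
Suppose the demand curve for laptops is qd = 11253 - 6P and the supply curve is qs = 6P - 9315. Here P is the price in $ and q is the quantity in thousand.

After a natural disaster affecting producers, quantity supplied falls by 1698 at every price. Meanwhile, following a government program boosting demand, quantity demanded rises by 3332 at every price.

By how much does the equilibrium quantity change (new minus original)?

+817

Initially, 11253 - 6P = 6P - 9315, so 20568 = 12P and P = 1714, q = 969.
The new curves are qd = 14585 - 6P (demand) and qs = 6P - 11013 (supply).
Setting them equal: 14585 - 6P = 6P - 11013 → 25598 = 12P, so P = 12799/6 ≈ 2133.1667 and q = 1786.
Δq = 1786 − 969 = +817.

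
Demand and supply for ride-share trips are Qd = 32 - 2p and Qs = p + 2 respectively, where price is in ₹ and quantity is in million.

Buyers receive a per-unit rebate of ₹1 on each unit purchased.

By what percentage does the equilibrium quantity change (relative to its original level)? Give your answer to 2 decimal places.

Original equilibrium: 32 - 2p = p + 2 gives 30 = 3p, so p = 10 and Q = 12.
Since buyers' out-of-pocket price is the market price minus the rebate, the effective demand curve becomes Qd = 34 - 2p.
Equate the new curves: 34 - 2p = p + 2, giving 32 = 3p, p = 32/3 ≈ 10.6667, Q = 38/3 ≈ 12.6667.
%ΔQ = (12.6667 − 12) / 12 × 100 = +5.56%.

+5.56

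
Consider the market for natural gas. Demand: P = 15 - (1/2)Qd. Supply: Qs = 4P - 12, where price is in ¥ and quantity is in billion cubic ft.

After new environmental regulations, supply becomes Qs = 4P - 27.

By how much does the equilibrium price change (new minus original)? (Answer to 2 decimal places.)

Original equilibrium: 30 - 2P = 4P - 12 gives 42 = 6P, so P = 7 and Q = 16.
The shock moves the curves to Qd = 30 - 2P and Qs = 4P - 27.
Equate the new curves: 30 - 2P = 4P - 27, giving 57 = 6P, P = 9.5, Q = 11.
ΔP = 9.5 − 7 = +2.50.

+2.50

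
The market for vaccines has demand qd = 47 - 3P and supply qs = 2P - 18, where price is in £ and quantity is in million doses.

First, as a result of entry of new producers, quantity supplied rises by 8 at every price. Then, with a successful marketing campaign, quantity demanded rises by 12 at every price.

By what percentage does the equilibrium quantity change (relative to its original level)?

+120

Initially, 47 - 3P = 2P - 18, so 65 = 5P and P = 13, q = 8.
After the shift, demand is qd = 59 - 3P and supply is qs = 2P - 10.
New equilibrium: 59 - 3P = 2P - 10 ⇒ 69 = 5P ⇒ P = 13.8, q = 17.6.
%Δq = (17.6 − 8) / 8 × 100 = +120%.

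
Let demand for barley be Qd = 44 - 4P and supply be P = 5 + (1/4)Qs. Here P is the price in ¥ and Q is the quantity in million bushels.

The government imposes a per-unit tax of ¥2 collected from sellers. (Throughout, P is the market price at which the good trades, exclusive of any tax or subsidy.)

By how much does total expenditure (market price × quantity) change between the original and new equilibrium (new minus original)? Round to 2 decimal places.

-24.00

Before the shock: 44 - 4P = 4P - 20 ⇒ 64 = 8P ⇒ P = 8, Q = 12.
Since sellers keep the price net of the tax, the effective supply curve becomes Qs = 4P - 28.
Clearing the new market: 44 - 4P = 4P - 28, so P = 9 and Q = 8.
Expenditure moves from 8×12 = 96 to 9×8 = 72; change = -24.00.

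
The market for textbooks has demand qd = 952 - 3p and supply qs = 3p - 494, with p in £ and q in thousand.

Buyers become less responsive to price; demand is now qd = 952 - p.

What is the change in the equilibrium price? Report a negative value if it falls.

+120.5

Before the shock: 952 - 3p = 3p - 494 ⇒ 1446 = 6p ⇒ p = 241, q = 229.
The new curves are qd = 952 - p (demand) and qs = 3p - 494 (supply).
New equilibrium: 952 - p = 3p - 494 ⇒ 1446 = 4p ⇒ p = 361.5, q = 590.5.
Δp = 361.5 − 241 = +120.5.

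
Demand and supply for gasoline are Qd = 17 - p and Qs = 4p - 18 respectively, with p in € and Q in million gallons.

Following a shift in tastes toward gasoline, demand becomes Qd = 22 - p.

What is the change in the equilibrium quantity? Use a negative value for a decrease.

+4

Solve the original market: 17 - p = 4p - 18, hence p = 7 and Q = 10.
With the change applied: demand Qd = 22 - p, supply Qs = 4p - 18.
Clearing the new market: 22 - p = 4p - 18, so p = 8 and Q = 14.
ΔQ = 14 − 10 = +4.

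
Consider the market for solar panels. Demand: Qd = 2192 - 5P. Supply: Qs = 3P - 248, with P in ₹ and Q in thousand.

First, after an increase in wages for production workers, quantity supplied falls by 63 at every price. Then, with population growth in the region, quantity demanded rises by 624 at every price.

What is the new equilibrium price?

Solve the original market: 2192 - 5P = 3P - 248, hence P = 305 and Q = 667.
With the change applied: demand Qd = 2816 - 5P, supply Qs = 3P - 311.
Clearing the new market: 2816 - 5P = 3P - 311, so P = 390.875 and Q = 861.625.

390.875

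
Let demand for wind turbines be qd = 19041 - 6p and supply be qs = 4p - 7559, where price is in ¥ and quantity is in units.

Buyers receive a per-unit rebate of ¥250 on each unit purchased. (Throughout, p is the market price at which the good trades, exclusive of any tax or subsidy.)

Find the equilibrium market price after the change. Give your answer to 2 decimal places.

Original equilibrium: 19041 - 6p = 4p - 7559 gives 26600 = 10p, so p = 2660 and q = 3081.
Since buyers' out-of-pocket price is the market price minus the rebate, the effective demand curve becomes qd = 20541 - 6p.
Clearing the new market: 20541 - 6p = 4p - 7559, so p = 2810 and q = 3681.

2810.00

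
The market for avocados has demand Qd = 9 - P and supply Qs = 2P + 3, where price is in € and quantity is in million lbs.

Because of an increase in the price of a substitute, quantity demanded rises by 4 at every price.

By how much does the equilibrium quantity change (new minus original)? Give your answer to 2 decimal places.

Original equilibrium: 9 - P = 2P + 3 gives 6 = 3P, so P = 2 and Q = 7.
The shock moves the curves to Qd = 13 - P and Qs = 2P + 3.
Equate the new curves: 13 - P = 2P + 3, giving 10 = 3P, P = 10/3 ≈ 3.3333, Q = 29/3 ≈ 9.6667.
ΔQ = 9.6667 − 7 = +2.67.

+2.67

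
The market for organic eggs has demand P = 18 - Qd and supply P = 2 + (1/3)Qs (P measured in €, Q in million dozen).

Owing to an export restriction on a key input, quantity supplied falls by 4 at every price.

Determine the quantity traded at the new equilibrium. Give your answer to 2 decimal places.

Solve the original market: 18 - P = 3P - 6, hence P = 6 and Q = 12.
The shock moves the curves to Qd = 18 - P and Qs = 3P - 10.
Equate the new curves: 18 - P = 3P - 10, giving 28 = 4P, P = 7, Q = 11.

11.00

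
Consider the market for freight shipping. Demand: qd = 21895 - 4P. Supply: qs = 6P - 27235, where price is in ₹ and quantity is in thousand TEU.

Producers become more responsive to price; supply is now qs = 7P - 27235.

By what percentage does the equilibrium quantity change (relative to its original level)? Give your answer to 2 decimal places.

+79.65

Initially, 21895 - 4P = 6P - 27235, so 49130 = 10P and P = 4913, q = 2243.
The shock moves the curves to qd = 21895 - 4P and qs = 7P - 27235.
Clearing the new market: 21895 - 4P = 7P - 27235, so P = 49130/11 ≈ 4466.3636 and q = 44325/11 ≈ 4029.5455.
%Δq = (4029.5455 − 2243) / 2243 × 100 = +79.65%.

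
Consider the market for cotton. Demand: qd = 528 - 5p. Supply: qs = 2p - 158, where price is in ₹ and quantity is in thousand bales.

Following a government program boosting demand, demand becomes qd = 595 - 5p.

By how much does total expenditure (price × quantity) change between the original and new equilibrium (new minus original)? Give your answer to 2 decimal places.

+2422.94

Initially, 528 - 5p = 2p - 158, so 686 = 7p and p = 98, q = 38.
With the change applied: demand qd = 595 - 5p, supply qs = 2p - 158.
Clearing the new market: 595 - 5p = 2p - 158, so p = 753/7 ≈ 107.5714 and q = 400/7 ≈ 57.1429.
Expenditure moves from 98×38 = 3724 to 107.5714×57.1429 = 6146.9388; change = +2422.94.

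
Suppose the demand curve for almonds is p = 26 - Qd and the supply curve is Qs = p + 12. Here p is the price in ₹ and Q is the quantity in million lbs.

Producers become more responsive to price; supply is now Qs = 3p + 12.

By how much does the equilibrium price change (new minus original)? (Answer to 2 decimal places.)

Original equilibrium: 26 - p = p + 12 gives 14 = 2p, so p = 7 and Q = 19.
The new curves are Qd = 26 - p (demand) and Qs = 3p + 12 (supply).
Clearing the new market: 26 - p = 3p + 12, so p = 3.5 and Q = 22.5.
Δp = 3.5 − 7 = -3.50.

-3.50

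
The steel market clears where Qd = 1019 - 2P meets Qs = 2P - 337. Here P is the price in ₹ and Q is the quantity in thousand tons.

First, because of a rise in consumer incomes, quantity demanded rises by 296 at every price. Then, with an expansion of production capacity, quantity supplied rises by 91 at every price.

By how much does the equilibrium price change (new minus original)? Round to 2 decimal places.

Solve the original market: 1019 - 2P = 2P - 337, hence P = 339 and Q = 341.
The shock moves the curves to Qd = 1315 - 2P and Qs = 2P - 246.
Setting them equal: 1315 - 2P = 2P - 246 → 1561 = 4P, so P = 390.25 and Q = 534.5.
ΔP = 390.25 − 339 = +51.25.

+51.25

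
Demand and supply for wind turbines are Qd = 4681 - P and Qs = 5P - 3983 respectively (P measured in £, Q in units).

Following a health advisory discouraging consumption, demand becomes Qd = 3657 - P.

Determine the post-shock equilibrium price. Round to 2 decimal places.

1273.33

Original equilibrium: 4681 - P = 5P - 3983 gives 8664 = 6P, so P = 1444 and Q = 3237.
After the shift, demand is Qd = 3657 - P and supply is Qs = 5P - 3983.
Equate the new curves: 3657 - P = 5P - 3983, giving 7640 = 6P, P = 3820/3 ≈ 1273.3333, Q = 7151/3 ≈ 2383.6667.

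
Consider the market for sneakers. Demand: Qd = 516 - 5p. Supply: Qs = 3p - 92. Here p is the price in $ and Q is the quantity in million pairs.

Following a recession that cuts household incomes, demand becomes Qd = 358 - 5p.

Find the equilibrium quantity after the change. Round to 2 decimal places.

76.75

Original equilibrium: 516 - 5p = 3p - 92 gives 608 = 8p, so p = 76 and Q = 136.
With the change applied: demand Qd = 358 - 5p, supply Qs = 3p - 92.
Clearing the new market: 358 - 5p = 3p - 92, so p = 56.25 and Q = 76.75.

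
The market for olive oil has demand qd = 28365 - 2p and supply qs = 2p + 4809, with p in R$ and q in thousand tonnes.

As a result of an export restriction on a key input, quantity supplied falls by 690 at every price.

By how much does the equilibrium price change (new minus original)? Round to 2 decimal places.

+172.50

Initially, 28365 - 2p = 2p + 4809, so 23556 = 4p and p = 5889, q = 16587.
The new curves are qd = 28365 - 2p (demand) and qs = 2p + 4119 (supply).
Setting them equal: 28365 - 2p = 2p + 4119 → 24246 = 4p, so p = 6061.5 and q = 16242.
Δp = 6061.5 − 5889 = +172.50.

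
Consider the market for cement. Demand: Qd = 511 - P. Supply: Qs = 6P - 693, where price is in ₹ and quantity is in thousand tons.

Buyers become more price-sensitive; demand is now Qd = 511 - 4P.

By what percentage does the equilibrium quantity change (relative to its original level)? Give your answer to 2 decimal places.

-91.33

Original equilibrium: 511 - P = 6P - 693 gives 1204 = 7P, so P = 172 and Q = 339.
With the change applied: demand Qd = 511 - 4P, supply Qs = 6P - 693.
Setting them equal: 511 - 4P = 6P - 693 → 1204 = 10P, so P = 120.4 and Q = 29.4.
%ΔQ = (29.4 − 339) / 339 × 100 = -91.33%.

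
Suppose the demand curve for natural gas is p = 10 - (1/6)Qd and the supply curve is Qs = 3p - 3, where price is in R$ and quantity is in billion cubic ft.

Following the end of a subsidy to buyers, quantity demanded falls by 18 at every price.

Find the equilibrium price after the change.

Original equilibrium: 60 - 6p = 3p - 3 gives 63 = 9p, so p = 7 and Q = 18.
The new curves are Qd = 42 - 6p (demand) and Qs = 3p - 3 (supply).
New equilibrium: 42 - 6p = 3p - 3 ⇒ 45 = 9p ⇒ p = 5, Q = 12.

5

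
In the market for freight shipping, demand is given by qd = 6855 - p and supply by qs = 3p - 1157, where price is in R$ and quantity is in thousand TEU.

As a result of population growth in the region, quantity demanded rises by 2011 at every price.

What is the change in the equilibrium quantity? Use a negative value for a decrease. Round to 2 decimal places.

+1508.25

Original equilibrium: 6855 - p = 3p - 1157 gives 8012 = 4p, so p = 2003 and q = 4852.
With the change applied: demand qd = 8866 - p, supply qs = 3p - 1157.
Clearing the new market: 8866 - p = 3p - 1157, so p = 2505.75 and q = 6360.25.
Δq = 6360.25 − 4852 = +1508.25.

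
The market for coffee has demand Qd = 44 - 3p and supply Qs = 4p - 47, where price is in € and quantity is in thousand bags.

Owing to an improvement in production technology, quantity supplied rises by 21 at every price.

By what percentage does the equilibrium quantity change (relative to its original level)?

Before the shock: 44 - 3p = 4p - 47 ⇒ 91 = 7p ⇒ p = 13, Q = 5.
After the shift, demand is Qd = 44 - 3p and supply is Qs = 4p - 26.
Setting them equal: 44 - 3p = 4p - 26 → 70 = 7p, so p = 10 and Q = 14.
%ΔQ = (14 − 5) / 5 × 100 = +180%.

+180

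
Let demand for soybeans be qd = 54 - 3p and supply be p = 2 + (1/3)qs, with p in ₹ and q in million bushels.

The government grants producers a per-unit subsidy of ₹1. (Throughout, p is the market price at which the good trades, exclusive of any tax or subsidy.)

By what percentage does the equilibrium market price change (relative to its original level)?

Original equilibrium: 54 - 3p = 3p - 6 gives 60 = 6p, so p = 10 and q = 24.
Since sellers receive the price plus the subsidy, the effective supply curve becomes qs = 3p - 3.
New equilibrium: 54 - 3p = 3p - 3 ⇒ 57 = 6p ⇒ p = 9.5, q = 25.5.
%Δp = (9.5 − 10) / 10 × 100 = -5%.

-5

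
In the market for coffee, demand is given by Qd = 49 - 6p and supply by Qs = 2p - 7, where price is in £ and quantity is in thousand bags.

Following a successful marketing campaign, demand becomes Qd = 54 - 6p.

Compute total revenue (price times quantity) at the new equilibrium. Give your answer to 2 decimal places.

62.91

Initially, 49 - 6p = 2p - 7, so 56 = 8p and p = 7, Q = 7.
The new curves are Qd = 54 - 6p (demand) and Qs = 2p - 7 (supply).
Setting them equal: 54 - 6p = 2p - 7 → 61 = 8p, so p = 7.625 and Q = 8.25.
New expenditure = 7.625 × 8.25 = 62.91.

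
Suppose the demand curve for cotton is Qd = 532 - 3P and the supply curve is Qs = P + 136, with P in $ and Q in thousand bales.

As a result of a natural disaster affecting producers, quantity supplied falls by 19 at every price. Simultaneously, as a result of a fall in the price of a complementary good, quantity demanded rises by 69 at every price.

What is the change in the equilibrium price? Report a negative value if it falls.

+22

Initially, 532 - 3P = P + 136, so 396 = 4P and P = 99, Q = 235.
After the shift, demand is Qd = 601 - 3P and supply is Qs = P + 117.
Clearing the new market: 601 - 3P = P + 117, so P = 121 and Q = 238.
ΔP = 121 − 99 = +22.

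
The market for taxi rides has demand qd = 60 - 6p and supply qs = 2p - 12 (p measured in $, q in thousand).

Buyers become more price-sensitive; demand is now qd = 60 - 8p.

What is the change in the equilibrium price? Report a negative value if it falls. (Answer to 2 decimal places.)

Before the shock: 60 - 6p = 2p - 12 ⇒ 72 = 8p ⇒ p = 9, q = 6.
The new curves are qd = 60 - 8p (demand) and qs = 2p - 12 (supply).
Clearing the new market: 60 - 8p = 2p - 12, so p = 7.2 and q = 2.4.
Δp = 7.2 − 9 = -1.80.

-1.80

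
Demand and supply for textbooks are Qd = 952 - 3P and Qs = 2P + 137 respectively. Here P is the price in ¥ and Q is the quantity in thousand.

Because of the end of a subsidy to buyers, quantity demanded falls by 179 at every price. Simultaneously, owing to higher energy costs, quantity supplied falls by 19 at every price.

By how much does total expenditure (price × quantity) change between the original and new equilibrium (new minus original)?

Solve the original market: 952 - 3P = 2P + 137, hence P = 163 and Q = 463.
The shock moves the curves to Qd = 773 - 3P and Qs = 2P + 118.
New equilibrium: 773 - 3P = 2P + 118 ⇒ 655 = 5P ⇒ P = 131, Q = 380.
Expenditure moves from 163×463 = 75469 to 131×380 = 49780; change = -25689.

-25689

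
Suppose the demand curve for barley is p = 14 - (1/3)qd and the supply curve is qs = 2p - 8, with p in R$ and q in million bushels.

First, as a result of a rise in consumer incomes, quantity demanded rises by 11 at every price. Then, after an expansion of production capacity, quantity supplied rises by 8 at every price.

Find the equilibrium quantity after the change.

21.2

Original equilibrium: 42 - 3p = 2p - 8 gives 50 = 5p, so p = 10 and q = 12.
After the shift, demand is qd = 53 - 3p and supply is qs = 2p.
New equilibrium: 53 - 3p = 2p ⇒ 53 = 5p ⇒ p = 10.6, q = 21.2.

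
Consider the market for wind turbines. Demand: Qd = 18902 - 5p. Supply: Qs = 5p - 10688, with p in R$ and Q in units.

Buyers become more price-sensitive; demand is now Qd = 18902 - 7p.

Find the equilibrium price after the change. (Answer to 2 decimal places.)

2465.83

Solve the original market: 18902 - 5p = 5p - 10688, hence p = 2959 and Q = 4107.
The new curves are Qd = 18902 - 7p (demand) and Qs = 5p - 10688 (supply).
Clearing the new market: 18902 - 7p = 5p - 10688, so p = 14795/6 ≈ 2465.8333 and Q = 9847/6 ≈ 1641.1667.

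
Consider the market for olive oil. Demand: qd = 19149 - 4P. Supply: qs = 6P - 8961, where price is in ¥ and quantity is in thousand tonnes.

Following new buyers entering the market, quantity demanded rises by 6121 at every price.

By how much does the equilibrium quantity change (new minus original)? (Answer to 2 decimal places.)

Initially, 19149 - 4P = 6P - 8961, so 28110 = 10P and P = 2811, q = 7905.
With the change applied: demand qd = 25270 - 4P, supply qs = 6P - 8961.
Setting them equal: 25270 - 4P = 6P - 8961 → 34231 = 10P, so P = 3423.1 and q = 11577.6.
Δq = 11577.6 − 7905 = +3672.60.

+3672.60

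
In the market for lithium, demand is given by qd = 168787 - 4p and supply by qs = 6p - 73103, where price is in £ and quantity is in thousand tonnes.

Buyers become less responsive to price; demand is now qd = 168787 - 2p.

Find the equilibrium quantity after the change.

108314.5

Original equilibrium: 168787 - 4p = 6p - 73103 gives 241890 = 10p, so p = 24189 and q = 72031.
After the shift, demand is qd = 168787 - 2p and supply is qs = 6p - 73103.
Equate the new curves: 168787 - 2p = 6p - 73103, giving 241890 = 8p, p = 30236.25, q = 108314.5.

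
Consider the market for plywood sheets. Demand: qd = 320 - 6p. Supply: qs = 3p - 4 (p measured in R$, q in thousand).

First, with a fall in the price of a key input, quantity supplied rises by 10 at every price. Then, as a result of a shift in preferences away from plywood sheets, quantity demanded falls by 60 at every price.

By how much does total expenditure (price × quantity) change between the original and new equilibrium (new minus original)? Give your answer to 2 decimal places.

-1185.19

Before the shock: 320 - 6p = 3p - 4 ⇒ 324 = 9p ⇒ p = 36, q = 104.
The shock moves the curves to qd = 260 - 6p and qs = 3p + 6.
New equilibrium: 260 - 6p = 3p + 6 ⇒ 254 = 9p ⇒ p = 254/9 ≈ 28.2222, q = 272/3 ≈ 90.6667.
Expenditure moves from 36×104 = 3744 to 28.2222×90.6667 = 2558.8148; change = -1185.19.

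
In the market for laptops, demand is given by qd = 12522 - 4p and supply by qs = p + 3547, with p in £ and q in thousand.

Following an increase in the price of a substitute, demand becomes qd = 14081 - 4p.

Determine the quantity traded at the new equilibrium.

5653.8

Initially, 12522 - 4p = p + 3547, so 8975 = 5p and p = 1795, q = 5342.
The shock moves the curves to qd = 14081 - 4p and qs = p + 3547.
Equate the new curves: 14081 - 4p = p + 3547, giving 10534 = 5p, p = 2106.8, q = 5653.8.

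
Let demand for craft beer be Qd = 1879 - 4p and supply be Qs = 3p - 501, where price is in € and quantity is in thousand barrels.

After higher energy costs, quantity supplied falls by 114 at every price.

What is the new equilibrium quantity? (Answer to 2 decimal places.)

Original equilibrium: 1879 - 4p = 3p - 501 gives 2380 = 7p, so p = 340 and Q = 519.
After the shift, demand is Qd = 1879 - 4p and supply is Qs = 3p - 615.
Setting them equal: 1879 - 4p = 3p - 615 → 2494 = 7p, so p = 2494/7 ≈ 356.2857 and Q = 3177/7 ≈ 453.8571.

453.86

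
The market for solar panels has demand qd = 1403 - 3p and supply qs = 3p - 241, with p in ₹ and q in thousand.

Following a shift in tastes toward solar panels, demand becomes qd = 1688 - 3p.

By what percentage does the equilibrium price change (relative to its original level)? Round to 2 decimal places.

+17.34

Original equilibrium: 1403 - 3p = 3p - 241 gives 1644 = 6p, so p = 274 and q = 581.
With the change applied: demand qd = 1688 - 3p, supply qs = 3p - 241.
Equate the new curves: 1688 - 3p = 3p - 241, giving 1929 = 6p, p = 321.5, q = 723.5.
%Δp = (321.5 − 274) / 274 × 100 = +17.34%.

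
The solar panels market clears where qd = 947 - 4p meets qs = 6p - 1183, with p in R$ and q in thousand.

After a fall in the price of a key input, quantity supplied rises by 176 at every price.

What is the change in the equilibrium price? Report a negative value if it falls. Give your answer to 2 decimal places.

Before the shock: 947 - 4p = 6p - 1183 ⇒ 2130 = 10p ⇒ p = 213, q = 95.
The new curves are qd = 947 - 4p (demand) and qs = 6p - 1007 (supply).
Clearing the new market: 947 - 4p = 6p - 1007, so p = 195.4 and q = 165.4.
Δp = 195.4 − 213 = -17.60.

-17.60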